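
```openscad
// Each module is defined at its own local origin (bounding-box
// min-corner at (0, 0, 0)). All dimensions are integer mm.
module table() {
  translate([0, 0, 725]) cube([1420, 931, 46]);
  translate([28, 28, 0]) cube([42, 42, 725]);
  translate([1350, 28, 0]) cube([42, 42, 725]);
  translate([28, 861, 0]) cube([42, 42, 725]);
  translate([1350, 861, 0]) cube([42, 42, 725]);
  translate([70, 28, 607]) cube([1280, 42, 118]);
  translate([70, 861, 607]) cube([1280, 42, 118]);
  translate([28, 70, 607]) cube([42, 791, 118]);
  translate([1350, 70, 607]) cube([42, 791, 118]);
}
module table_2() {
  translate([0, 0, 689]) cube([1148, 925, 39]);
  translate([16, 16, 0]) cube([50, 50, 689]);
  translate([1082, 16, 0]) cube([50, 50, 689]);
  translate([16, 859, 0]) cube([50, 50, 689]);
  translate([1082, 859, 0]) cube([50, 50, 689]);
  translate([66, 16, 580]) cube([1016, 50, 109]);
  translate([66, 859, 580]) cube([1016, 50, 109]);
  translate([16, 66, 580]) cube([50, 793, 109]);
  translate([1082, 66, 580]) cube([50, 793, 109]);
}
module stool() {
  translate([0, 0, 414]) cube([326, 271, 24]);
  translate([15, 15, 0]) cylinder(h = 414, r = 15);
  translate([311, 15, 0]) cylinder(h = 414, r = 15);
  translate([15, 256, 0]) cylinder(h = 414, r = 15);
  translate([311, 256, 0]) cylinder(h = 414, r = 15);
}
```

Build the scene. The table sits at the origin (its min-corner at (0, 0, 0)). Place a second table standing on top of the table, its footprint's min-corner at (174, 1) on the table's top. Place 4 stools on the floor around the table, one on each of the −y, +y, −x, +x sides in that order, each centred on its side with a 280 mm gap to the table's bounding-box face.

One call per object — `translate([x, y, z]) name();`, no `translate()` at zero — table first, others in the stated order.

table();
translate([174, 1, 771]) table_2();
translate([547, -551, 0]) stool();
translate([547, 1211, 0]) stool();
translate([-606, 330, 0]) stool();
translate([1700, 330, 0]) stool();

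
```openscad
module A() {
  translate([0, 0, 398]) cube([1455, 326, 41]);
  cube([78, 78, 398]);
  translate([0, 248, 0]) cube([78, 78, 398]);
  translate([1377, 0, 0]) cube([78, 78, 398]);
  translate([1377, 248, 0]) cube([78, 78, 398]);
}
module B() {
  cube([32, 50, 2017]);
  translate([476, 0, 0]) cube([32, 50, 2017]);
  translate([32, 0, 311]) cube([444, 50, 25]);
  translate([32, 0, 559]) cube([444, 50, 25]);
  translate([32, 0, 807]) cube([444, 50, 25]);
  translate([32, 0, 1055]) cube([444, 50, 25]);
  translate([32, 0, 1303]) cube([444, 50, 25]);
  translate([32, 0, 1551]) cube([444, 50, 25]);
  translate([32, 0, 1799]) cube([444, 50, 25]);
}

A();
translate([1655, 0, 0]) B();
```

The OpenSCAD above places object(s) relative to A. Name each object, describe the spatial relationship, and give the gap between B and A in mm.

The ladder's nearest face is 200 mm from the bench's +x face.

A is a bench. B is a ladder. The ladder is on the floor beside the bench on its +x side. The gap between the ladder and the bench is 200 mm.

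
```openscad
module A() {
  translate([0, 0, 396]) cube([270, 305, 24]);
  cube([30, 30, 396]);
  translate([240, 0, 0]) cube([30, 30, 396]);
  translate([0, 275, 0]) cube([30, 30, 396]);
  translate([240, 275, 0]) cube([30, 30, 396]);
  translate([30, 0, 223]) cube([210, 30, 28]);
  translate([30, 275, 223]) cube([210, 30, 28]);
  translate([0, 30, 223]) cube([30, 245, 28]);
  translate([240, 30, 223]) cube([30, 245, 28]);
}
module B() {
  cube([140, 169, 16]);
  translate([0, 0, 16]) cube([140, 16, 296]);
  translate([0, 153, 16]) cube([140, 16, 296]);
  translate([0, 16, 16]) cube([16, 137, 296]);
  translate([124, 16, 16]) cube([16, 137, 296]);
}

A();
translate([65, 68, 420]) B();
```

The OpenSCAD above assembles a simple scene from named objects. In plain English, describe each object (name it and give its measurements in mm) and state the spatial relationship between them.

A is a four-legged stool. The seat is 270×305 mm, 24 mm thick, top at z = 420 mm. It stands on four square legs, each 30×30 mm in cross-section, from z = 0 to the seat underside, each flush with a corner of the seat. Four stretchers, 30 mm wide and 28 mm tall, connect adjacent legs with their undersides at z = 223 mm, each running between the inner faces of the legs it joins and aligned with the legs' outer faces on the other axis.

B is an open-topped rectangular box: outside dimensions 140×169×312 mm, with a uniform wall and base thickness of 16 mm. The base is a full 140×169 slab on the floor; four walls sit on top of the base. The front and back walls (the −y and +y sides) span the full width; the two side walls fit between them.

The open box is on top of the stool, centred.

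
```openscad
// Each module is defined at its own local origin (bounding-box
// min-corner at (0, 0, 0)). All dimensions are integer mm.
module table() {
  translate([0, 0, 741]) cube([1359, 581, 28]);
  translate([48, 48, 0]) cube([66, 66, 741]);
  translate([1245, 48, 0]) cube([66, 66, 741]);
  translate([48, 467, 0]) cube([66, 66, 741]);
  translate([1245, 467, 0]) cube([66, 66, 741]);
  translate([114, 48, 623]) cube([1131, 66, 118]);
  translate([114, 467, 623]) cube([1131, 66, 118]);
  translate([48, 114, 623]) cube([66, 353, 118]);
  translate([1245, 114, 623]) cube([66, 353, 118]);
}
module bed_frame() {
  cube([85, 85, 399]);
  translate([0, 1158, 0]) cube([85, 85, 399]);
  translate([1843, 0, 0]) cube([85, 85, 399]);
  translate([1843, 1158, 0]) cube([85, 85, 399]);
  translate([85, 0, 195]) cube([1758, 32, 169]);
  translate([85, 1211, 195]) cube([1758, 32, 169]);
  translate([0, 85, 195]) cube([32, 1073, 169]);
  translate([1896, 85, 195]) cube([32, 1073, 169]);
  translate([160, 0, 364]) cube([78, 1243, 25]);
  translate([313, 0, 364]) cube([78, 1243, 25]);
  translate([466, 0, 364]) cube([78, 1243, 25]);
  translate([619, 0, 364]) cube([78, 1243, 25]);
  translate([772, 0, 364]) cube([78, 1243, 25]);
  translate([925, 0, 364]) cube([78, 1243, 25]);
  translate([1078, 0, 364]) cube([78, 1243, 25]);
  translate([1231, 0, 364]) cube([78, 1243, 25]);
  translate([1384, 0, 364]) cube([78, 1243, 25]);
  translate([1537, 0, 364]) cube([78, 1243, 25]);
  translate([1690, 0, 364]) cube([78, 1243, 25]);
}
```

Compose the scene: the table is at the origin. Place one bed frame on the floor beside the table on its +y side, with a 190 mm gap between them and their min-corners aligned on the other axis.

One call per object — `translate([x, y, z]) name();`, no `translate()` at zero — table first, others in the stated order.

table();
translate([0, 771, 0]) bed_frame();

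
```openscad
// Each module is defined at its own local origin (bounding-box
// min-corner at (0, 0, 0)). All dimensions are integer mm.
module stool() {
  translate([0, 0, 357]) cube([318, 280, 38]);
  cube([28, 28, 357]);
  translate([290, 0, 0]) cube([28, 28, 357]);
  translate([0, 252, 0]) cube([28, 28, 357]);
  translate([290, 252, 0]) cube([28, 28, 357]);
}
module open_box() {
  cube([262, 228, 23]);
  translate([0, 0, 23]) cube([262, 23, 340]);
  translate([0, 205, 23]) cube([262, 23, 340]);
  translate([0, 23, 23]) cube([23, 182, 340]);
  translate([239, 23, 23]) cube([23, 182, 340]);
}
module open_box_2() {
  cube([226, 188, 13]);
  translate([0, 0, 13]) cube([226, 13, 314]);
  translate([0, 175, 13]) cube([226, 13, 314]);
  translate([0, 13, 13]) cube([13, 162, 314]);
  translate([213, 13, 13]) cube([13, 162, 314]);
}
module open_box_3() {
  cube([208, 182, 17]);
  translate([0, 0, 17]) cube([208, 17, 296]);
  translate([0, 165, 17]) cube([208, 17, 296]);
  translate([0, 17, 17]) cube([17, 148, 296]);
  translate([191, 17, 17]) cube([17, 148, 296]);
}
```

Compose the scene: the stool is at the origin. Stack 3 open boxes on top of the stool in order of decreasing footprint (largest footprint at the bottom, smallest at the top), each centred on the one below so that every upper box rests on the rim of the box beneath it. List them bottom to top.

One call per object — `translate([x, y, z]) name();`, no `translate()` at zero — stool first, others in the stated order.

stool();
translate([28, 26, 395]) open_box();
translate([46, 46, 758]) open_box_2();
translate([55, 49, 1085]) open_box_3();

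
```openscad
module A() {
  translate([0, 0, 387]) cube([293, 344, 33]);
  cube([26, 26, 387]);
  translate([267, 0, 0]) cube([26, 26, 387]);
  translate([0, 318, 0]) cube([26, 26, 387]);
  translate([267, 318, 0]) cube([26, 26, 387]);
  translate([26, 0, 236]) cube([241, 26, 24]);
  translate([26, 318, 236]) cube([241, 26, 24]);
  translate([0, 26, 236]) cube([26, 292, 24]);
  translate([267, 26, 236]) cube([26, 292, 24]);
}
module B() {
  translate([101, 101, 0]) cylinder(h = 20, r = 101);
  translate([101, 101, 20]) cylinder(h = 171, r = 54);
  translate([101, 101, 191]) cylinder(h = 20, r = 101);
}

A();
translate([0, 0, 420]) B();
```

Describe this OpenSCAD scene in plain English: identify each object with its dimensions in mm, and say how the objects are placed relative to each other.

A is a four-legged stool. The seat is 293×344 mm, 33 mm thick, top at z = 420 mm. It stands on four square legs, each 26×26 mm in cross-section, from z = 0 to the seat underside, each flush with a corner of the seat. Four stretchers, 26 mm wide and 24 mm tall, connect adjacent legs with their undersides at z = 236 mm, each running between the inner faces of the legs it joins and aligned with the legs' outer faces on the other axis.

B is a spool: two coaxial disc flanges of radius 101 mm and thickness 20 mm, joined by a core cylinder of radius 54 mm and height 171 mm. The lower flange rests on z = 0 and the three cylinders share a vertical axis.

The spool is on top of the stool.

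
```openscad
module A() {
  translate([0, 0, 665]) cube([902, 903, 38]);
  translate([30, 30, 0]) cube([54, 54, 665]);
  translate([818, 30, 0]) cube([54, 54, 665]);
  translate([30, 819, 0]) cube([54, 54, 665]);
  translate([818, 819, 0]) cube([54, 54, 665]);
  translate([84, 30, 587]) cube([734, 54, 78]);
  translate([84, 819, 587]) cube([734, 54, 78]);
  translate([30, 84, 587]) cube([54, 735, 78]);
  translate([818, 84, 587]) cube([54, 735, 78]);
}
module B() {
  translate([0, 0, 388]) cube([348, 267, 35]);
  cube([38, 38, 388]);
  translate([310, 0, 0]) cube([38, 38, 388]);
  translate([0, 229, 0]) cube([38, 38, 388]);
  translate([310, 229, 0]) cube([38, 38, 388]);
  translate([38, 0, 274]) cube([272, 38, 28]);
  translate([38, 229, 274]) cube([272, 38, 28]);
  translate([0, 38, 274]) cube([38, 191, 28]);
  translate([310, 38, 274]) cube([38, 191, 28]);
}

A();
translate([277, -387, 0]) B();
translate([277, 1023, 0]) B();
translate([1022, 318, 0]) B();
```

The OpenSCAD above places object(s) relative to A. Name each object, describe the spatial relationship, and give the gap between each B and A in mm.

Each stool's nearest face is 120 mm from the table's bounding box.

A is a table. B is a stool. Three stools sit around the table at the −y, +y, +x sides. The gap between each stool and the table is 120 mm.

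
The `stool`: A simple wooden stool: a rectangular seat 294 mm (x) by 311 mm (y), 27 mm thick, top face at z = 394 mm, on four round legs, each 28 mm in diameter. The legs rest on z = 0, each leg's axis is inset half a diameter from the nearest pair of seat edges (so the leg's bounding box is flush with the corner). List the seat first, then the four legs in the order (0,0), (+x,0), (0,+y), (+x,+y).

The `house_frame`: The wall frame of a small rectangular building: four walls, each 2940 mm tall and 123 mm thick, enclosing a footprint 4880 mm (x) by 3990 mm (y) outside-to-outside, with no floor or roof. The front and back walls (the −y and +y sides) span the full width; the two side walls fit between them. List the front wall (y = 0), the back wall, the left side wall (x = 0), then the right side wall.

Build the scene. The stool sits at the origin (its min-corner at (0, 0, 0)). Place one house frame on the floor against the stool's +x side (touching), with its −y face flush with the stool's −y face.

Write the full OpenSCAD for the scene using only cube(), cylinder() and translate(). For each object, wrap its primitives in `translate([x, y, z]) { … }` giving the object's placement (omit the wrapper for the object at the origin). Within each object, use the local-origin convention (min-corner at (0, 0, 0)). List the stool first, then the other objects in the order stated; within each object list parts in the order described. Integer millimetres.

translate([0, 0, 367]) cube([294, 311, 27]);
translate([14, 14, 0]) cylinder(h = 367, r = 14);
translate([280, 14, 0]) cylinder(h = 367, r = 14);
translate([14, 297, 0]) cylinder(h = 367, r = 14);
translate([280, 297, 0]) cylinder(h = 367, r = 14);
translate([294, 0, 0]) {
  cube([4880, 123, 2940]);
  translate([0, 3867, 0]) cube([4880, 123, 2940]);
  translate([0, 123, 0]) cube([123, 3744, 2940]);
  translate([4757, 123, 0]) cube([123, 3744, 2940]);
}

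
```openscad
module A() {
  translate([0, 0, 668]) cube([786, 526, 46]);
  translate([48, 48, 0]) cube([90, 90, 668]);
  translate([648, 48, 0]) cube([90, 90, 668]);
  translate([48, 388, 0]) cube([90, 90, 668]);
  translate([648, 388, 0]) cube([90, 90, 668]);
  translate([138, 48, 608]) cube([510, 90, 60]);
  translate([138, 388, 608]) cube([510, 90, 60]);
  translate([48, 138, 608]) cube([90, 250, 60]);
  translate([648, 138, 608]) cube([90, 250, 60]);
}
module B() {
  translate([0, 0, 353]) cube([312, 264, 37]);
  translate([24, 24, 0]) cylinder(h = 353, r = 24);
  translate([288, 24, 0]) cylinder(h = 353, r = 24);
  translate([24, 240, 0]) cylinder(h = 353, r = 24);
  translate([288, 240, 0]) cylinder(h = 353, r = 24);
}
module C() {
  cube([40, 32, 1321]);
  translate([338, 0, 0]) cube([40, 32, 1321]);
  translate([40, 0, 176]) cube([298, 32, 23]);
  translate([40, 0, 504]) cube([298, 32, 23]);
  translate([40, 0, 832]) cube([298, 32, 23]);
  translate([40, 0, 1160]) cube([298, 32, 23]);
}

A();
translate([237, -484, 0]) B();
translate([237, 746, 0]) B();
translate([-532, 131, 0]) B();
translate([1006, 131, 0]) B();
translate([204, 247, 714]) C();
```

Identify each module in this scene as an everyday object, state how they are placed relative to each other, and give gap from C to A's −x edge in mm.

A is a table. B is a stool. C is a ladder. Four stools sit around the table at the −y, +y, −x, +x sides. The ladder is on top of the table, centred. The gap from the ladder to the table's −x edge is 204 mm.

The ladder's min-x is at 204; the table's min-x is 0; gap = 204 mm.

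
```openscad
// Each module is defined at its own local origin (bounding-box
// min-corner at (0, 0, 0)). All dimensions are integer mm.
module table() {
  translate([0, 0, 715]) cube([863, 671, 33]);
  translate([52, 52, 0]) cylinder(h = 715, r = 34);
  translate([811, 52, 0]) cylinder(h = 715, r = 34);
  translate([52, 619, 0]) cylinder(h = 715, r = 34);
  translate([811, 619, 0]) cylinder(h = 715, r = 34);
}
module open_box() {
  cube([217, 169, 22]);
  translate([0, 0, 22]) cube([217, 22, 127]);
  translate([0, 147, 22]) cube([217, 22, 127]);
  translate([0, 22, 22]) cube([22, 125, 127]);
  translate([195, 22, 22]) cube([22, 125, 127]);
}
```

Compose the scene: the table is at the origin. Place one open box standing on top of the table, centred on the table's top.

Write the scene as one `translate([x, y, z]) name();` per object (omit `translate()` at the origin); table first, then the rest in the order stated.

table();
translate([323, 251, 748]) open_box();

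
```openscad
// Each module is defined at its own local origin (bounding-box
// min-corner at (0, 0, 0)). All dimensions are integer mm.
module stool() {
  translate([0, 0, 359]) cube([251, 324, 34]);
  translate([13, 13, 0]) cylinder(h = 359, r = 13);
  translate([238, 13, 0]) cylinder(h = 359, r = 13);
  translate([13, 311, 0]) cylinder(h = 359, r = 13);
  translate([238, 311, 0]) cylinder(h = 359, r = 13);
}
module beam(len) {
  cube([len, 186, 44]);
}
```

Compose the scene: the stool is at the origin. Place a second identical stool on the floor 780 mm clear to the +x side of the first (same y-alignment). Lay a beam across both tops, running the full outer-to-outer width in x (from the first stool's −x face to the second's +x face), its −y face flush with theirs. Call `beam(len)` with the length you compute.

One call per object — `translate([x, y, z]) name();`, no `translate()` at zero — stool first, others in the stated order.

stool();
translate([1031, 0, 0]) stool();
translate([0, 0, 393]) beam(1282);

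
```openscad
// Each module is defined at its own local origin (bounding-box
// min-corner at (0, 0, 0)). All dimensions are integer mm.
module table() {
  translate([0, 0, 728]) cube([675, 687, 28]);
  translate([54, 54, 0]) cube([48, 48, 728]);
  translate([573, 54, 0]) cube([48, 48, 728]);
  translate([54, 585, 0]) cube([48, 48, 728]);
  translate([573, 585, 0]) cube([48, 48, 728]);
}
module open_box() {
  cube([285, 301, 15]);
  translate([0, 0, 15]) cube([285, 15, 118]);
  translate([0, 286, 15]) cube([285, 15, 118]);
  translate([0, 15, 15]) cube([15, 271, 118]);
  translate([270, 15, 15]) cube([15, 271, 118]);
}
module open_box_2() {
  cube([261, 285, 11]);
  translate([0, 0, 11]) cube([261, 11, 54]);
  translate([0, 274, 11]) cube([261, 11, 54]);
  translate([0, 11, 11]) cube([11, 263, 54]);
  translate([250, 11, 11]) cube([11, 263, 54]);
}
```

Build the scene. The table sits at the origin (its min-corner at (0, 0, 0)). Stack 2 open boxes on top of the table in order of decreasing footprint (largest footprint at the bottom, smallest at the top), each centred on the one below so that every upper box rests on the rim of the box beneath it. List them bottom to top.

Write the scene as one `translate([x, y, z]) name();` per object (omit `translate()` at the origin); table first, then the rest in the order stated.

table();
translate([195, 193, 756]) open_box();
translate([207, 201, 889]) open_box_2();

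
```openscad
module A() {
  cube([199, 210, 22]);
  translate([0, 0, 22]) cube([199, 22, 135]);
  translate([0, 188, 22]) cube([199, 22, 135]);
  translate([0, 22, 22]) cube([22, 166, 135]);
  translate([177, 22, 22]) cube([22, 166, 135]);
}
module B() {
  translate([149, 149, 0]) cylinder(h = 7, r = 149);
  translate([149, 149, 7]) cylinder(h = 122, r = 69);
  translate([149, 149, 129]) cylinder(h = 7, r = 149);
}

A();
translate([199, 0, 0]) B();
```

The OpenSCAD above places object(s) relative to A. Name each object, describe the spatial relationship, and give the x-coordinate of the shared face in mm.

The open box's +x face and the spool's −x face are both at x = 199 mm.

A is an open box. B is a spool. The spool is against the open box's +x side, with their −y faces flush. The x-coordinate of the shared face is 199 mm.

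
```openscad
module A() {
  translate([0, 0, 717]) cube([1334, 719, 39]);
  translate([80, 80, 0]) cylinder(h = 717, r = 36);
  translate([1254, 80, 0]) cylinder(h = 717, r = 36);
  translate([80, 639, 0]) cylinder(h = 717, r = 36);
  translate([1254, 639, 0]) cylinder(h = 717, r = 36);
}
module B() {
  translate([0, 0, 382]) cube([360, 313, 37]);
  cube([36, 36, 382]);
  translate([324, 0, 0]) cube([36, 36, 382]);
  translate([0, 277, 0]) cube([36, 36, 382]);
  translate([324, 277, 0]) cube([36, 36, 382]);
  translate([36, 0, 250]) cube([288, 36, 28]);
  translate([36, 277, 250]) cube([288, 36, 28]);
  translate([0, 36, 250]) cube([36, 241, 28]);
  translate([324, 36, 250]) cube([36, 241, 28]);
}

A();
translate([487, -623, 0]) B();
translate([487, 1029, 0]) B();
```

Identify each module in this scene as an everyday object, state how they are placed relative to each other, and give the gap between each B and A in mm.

Each stool's nearest face is 310 mm from the table's bounding box.

A is a table. B is a stool. Two stools sit around the table at the −y, +y sides. The gap between each stool and the table is 310 mm.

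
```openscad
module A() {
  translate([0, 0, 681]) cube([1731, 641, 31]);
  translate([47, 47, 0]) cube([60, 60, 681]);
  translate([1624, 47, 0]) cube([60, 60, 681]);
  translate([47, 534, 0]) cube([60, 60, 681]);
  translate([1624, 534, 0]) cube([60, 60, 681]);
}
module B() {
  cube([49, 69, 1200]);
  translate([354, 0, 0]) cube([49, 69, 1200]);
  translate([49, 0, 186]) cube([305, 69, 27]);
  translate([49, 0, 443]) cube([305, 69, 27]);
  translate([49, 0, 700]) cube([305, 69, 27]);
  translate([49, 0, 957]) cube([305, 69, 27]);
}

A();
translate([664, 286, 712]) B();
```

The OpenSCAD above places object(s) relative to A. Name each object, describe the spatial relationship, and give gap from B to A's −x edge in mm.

The ladder's min-x is at 664; the table's min-x is 0; gap = 664 mm.

A is a table. B is a ladder. The ladder is on top of the table, centred. The gap from the ladder to the table's −x edge is 664 mm.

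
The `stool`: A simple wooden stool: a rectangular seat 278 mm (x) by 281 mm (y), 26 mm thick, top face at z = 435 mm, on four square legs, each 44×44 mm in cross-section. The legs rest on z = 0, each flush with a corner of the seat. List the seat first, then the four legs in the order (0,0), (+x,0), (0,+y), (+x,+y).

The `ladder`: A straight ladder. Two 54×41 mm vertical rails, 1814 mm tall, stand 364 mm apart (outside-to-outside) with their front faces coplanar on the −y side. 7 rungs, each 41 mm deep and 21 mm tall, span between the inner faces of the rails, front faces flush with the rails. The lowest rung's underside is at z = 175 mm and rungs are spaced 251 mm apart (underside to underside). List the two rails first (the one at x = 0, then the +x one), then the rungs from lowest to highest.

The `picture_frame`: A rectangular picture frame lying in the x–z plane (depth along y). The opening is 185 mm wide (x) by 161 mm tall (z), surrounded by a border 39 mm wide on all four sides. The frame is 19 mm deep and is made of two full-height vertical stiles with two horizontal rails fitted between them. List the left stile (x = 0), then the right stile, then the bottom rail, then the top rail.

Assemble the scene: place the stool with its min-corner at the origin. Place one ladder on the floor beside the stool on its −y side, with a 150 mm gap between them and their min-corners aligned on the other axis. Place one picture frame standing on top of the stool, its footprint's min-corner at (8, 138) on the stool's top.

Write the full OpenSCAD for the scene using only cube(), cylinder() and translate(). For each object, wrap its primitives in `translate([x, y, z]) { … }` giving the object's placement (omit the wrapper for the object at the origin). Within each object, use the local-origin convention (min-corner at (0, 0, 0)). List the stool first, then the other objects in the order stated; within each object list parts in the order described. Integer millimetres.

translate([0, 0, 409]) cube([278, 281, 26]);
cube([44, 44, 409]);
translate([234, 0, 0]) cube([44, 44, 409]);
translate([0, 237, 0]) cube([44, 44, 409]);
translate([234, 237, 0]) cube([44, 44, 409]);
translate([0, -191, 0]) {
  cube([54, 41, 1814]);
  translate([310, 0, 0]) cube([54, 41, 1814]);
  translate([54, 0, 175]) cube([256, 41, 21]);
  translate([54, 0, 426]) cube([256, 41, 21]);
  translate([54, 0, 677]) cube([256, 41, 21]);
  translate([54, 0, 928]) cube([256, 41, 21]);
  translate([54, 0, 1179]) cube([256, 41, 21]);
  translate([54, 0, 1430]) cube([256, 41, 21]);
  translate([54, 0, 1681]) cube([256, 41, 21]);
}
translate([8, 138, 435]) {
  cube([39, 19, 239]);
  translate([224, 0, 0]) cube([39, 19, 239]);
  translate([39, 0, 0]) cube([185, 19, 39]);
  translate([39, 0, 200]) cube([185, 19, 39]);
}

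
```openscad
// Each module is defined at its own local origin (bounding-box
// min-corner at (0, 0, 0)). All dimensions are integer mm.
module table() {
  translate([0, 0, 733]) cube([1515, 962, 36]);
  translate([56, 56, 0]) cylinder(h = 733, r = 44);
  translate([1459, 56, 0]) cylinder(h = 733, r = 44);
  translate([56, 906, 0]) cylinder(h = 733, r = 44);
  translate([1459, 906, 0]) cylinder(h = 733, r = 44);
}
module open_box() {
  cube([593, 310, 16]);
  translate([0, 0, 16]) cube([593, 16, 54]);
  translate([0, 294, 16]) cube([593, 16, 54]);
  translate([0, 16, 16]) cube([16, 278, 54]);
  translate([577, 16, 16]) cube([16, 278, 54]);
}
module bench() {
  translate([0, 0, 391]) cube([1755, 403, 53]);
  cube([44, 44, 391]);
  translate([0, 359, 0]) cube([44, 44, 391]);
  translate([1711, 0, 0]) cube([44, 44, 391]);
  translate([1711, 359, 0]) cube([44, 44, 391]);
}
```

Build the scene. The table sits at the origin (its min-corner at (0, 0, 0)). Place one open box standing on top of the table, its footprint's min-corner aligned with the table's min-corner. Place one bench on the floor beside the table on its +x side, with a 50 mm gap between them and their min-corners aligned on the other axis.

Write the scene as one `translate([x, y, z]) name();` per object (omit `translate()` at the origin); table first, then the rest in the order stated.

table();
translate([0, 0, 769]) open_box();
translate([1565, 0, 0]) bench();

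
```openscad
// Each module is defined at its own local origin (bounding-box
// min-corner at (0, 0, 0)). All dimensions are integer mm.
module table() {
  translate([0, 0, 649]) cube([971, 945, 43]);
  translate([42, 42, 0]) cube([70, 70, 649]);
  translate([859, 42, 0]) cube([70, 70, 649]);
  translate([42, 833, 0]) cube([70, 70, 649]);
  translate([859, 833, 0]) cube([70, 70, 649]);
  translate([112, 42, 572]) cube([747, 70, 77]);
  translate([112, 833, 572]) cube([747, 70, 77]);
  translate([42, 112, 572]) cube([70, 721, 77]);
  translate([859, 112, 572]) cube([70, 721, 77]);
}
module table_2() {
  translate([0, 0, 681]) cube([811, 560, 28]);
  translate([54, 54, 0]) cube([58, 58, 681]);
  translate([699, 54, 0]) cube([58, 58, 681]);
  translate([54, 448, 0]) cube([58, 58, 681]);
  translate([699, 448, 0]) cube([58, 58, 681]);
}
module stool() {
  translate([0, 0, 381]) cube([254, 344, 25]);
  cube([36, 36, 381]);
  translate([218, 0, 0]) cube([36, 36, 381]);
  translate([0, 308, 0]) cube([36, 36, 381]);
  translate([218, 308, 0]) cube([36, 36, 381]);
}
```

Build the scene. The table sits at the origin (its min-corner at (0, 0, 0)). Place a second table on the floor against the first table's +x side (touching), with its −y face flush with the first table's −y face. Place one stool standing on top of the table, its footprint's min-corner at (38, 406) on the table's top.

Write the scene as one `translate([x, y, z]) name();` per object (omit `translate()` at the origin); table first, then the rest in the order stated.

table();
translate([971, 0, 0]) table_2();
translate([38, 406, 692]) stool();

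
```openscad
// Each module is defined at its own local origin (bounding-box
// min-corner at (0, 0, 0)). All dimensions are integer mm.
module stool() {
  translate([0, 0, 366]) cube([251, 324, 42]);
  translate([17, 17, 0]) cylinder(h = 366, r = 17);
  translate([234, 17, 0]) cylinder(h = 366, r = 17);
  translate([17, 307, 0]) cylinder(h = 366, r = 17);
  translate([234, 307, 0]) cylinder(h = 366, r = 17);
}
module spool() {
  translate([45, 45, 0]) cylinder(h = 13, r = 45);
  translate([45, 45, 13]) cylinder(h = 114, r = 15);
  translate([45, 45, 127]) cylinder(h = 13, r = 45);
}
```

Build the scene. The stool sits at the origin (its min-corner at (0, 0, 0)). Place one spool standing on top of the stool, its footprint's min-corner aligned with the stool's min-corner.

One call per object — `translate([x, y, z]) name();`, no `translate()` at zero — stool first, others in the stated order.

stool();
translate([0, 0, 408]) spool();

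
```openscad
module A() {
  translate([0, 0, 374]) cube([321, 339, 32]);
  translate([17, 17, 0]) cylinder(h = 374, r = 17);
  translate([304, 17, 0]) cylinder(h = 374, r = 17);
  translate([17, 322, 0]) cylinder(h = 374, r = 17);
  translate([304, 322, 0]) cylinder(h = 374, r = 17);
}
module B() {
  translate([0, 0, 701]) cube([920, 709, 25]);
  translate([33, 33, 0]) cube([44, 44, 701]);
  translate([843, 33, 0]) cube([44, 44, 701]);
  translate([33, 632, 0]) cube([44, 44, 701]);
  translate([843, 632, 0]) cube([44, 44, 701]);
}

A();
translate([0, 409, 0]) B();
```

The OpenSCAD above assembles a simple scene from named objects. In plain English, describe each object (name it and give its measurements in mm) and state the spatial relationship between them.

A is a four-legged stool. The seat is a 321×339×32 mm slab whose top surface is at z = 406 mm; four round legs, each 34 mm in diameter, run from the floor (z = 0) to the underside of the seat, each leg's axis is inset half a diameter from the nearest pair of seat edges (so the leg's bounding box is flush with the corner).

B is a rectangular dining table. The top is 920×709×25 mm with its upper surface at z = 726 mm. It stands on four 44×44 mm square legs, each inset 33 mm from the nearest pair of top edges, running from the floor to the underside of the top.

The table is on the floor beside the stool on its +y side.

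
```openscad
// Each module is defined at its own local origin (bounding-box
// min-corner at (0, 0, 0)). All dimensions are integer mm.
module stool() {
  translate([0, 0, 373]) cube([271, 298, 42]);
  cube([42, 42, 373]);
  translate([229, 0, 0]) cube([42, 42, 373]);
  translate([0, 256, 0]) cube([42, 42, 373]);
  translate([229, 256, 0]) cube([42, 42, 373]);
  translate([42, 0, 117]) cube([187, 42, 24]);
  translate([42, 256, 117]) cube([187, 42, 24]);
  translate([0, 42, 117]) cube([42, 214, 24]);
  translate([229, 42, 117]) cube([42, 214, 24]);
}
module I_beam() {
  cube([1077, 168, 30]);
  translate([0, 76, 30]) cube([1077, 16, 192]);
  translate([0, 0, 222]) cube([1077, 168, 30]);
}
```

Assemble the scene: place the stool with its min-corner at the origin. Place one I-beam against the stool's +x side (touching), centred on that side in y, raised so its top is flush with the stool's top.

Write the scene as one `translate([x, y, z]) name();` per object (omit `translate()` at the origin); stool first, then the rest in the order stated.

stool();
translate([271, 65, 163]) I_beam();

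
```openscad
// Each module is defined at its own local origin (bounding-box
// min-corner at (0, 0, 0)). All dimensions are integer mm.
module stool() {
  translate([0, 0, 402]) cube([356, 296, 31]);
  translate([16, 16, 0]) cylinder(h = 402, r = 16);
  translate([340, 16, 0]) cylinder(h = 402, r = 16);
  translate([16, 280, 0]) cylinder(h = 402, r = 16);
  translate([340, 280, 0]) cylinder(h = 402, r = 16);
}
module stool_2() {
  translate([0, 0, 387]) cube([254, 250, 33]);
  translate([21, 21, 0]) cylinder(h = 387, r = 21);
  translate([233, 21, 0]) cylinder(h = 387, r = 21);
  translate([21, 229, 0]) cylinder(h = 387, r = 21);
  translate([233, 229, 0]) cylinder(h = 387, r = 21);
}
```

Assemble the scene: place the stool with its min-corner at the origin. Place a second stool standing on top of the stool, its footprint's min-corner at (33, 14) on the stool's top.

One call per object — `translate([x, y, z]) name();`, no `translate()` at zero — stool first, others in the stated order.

stool();
translate([33, 14, 433]) stool_2();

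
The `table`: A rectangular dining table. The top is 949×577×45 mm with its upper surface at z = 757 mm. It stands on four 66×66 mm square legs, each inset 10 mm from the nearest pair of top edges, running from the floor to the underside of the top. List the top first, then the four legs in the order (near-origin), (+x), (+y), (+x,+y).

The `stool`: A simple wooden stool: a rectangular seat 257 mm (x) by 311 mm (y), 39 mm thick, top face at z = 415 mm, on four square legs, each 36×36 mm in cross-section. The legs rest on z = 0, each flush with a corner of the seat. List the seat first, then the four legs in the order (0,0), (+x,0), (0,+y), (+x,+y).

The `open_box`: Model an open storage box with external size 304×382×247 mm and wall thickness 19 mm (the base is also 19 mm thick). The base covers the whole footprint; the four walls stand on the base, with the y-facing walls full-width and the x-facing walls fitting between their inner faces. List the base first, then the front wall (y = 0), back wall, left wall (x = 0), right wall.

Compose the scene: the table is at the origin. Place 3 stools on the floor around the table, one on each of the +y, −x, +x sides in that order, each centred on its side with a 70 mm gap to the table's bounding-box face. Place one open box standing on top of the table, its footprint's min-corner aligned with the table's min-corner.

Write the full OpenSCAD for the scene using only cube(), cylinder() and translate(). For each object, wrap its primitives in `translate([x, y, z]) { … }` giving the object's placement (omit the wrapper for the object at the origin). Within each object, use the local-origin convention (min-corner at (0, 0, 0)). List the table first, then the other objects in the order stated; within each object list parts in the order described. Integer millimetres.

translate([0, 0, 712]) cube([949, 577, 45]);
translate([10, 10, 0]) cube([66, 66, 712]);
translate([873, 10, 0]) cube([66, 66, 712]);
translate([10, 501, 0]) cube([66, 66, 712]);
translate([873, 501, 0]) cube([66, 66, 712]);
translate([346, 647, 0]) {
  translate([0, 0, 376]) cube([257, 311, 39]);
  cube([36, 36, 376]);
  translate([221, 0, 0]) cube([36, 36, 376]);
  translate([0, 275, 0]) cube([36, 36, 376]);
  translate([221, 275, 0]) cube([36, 36, 376]);
}
translate([-327, 133, 0]) {
  translate([0, 0, 376]) cube([257, 311, 39]);
  cube([36, 36, 376]);
  translate([221, 0, 0]) cube([36, 36, 376]);
  translate([0, 275, 0]) cube([36, 36, 376]);
  translate([221, 275, 0]) cube([36, 36, 376]);
}
translate([1019, 133, 0]) {
  translate([0, 0, 376]) cube([257, 311, 39]);
  cube([36, 36, 376]);
  translate([221, 0, 0]) cube([36, 36, 376]);
  translate([0, 275, 0]) cube([36, 36, 376]);
  translate([221, 275, 0]) cube([36, 36, 376]);
}
translate([0, 0, 757]) {
  cube([304, 382, 19]);
  translate([0, 0, 19]) cube([304, 19, 228]);
  translate([0, 363, 19]) cube([304, 19, 228]);
  translate([0, 19, 19]) cube([19, 344, 228]);
  translate([285, 19, 19]) cube([19, 344, 228]);
}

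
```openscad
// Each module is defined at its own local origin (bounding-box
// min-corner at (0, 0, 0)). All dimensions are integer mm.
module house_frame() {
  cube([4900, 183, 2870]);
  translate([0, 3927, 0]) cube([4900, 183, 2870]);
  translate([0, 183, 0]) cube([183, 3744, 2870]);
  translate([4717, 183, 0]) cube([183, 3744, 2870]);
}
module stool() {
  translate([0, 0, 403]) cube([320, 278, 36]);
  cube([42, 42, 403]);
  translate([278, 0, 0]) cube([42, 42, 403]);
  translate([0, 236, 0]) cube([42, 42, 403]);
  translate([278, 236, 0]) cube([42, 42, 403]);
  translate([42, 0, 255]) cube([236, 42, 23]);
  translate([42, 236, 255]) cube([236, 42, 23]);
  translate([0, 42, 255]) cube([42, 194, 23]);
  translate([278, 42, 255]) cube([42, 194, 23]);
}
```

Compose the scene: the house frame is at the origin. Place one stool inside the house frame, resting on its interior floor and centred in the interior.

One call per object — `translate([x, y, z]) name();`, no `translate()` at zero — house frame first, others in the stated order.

house_frame();
translate([2290, 1916, 0]) stool();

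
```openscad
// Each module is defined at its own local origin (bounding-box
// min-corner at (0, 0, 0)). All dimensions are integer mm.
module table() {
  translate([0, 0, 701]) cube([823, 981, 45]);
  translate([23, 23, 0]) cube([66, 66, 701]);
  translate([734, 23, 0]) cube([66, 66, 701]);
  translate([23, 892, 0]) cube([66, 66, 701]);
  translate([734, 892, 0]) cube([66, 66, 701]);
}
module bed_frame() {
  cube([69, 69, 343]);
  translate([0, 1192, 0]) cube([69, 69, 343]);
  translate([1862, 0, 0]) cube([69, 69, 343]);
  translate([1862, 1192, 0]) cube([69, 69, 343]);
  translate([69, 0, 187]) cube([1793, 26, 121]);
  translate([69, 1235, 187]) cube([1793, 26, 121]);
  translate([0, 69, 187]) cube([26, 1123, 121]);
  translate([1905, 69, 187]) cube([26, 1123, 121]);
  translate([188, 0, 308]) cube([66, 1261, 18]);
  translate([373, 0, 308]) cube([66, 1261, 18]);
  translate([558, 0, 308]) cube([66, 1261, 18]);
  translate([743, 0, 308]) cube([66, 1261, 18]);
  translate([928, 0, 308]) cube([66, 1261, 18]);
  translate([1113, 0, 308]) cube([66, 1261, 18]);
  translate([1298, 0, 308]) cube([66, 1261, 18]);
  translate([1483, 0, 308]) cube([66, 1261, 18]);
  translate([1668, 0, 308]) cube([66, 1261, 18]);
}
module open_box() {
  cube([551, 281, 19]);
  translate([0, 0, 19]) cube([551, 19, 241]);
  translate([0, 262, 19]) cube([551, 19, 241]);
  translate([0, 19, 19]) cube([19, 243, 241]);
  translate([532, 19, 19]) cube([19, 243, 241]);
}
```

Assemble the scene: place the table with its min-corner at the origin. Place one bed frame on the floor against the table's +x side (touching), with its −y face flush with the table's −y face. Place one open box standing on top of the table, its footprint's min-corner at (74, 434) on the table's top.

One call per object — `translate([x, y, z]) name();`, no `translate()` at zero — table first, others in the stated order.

table();
translate([823, 0, 0]) bed_frame();
translate([74, 434, 746]) open_box();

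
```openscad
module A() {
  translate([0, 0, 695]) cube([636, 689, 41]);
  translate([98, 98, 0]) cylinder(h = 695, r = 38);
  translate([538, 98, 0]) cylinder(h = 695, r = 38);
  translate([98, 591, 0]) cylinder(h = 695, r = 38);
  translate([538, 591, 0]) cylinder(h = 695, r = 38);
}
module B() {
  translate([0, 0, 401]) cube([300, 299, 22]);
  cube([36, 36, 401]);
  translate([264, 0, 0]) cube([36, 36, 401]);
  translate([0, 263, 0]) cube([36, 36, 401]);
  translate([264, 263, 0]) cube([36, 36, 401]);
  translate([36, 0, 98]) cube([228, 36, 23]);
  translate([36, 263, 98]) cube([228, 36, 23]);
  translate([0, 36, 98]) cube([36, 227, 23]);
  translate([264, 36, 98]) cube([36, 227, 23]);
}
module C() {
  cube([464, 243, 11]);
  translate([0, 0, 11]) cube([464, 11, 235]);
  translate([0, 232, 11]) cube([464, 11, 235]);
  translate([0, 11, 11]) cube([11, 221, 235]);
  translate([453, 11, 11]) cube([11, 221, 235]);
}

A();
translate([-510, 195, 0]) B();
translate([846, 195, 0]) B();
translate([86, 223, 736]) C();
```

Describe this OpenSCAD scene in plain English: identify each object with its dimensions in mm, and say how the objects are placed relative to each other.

A is a table: top 636 mm (x) × 689 mm (y), 41 mm thick, upper face at z = 736 mm, on four round legs of 76 mm diameter, each leg's bounding box inset 60 mm from the nearest pair of top edges, running from z = 0 to the bottom of the top.

B is a simple wooden stool: a rectangular seat 300 mm (x) by 299 mm (y), 22 mm thick, top face at z = 423 mm, on four square legs, each 36×36 mm in cross-section. The legs rest on z = 0, each flush with a corner of the seat. Four stretchers, 36 mm wide and 23 mm tall, connect adjacent legs with their undersides at z = 98 mm, each running between the inner faces of the legs it joins and aligned with the legs' outer faces on the other axis.

C is an open-topped rectangular box: outside dimensions 464×243×246 mm, with a uniform wall and base thickness of 11 mm. The base is a full 464×243 slab on the floor; four walls sit on top of the base. The front and back walls (the −y and +y sides) span the full width; the two side walls fit between them.

Two stools sit around the table at the −x, +x sides. The open box is on top of the table, centred.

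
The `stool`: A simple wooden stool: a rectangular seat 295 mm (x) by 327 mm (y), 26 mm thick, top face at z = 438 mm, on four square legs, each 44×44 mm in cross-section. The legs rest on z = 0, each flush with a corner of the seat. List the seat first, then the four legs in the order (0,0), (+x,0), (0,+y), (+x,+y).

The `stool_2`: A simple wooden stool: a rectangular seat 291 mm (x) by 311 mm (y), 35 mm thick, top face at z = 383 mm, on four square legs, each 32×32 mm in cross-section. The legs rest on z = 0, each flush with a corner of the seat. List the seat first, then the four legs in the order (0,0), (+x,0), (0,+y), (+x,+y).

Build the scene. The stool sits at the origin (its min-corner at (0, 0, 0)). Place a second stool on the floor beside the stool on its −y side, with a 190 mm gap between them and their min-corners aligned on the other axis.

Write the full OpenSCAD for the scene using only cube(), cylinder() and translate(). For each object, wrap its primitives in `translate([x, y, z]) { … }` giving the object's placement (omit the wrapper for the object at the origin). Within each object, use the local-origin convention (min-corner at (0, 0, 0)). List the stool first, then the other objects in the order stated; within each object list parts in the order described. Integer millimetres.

translate([0, 0, 412]) cube([295, 327, 26]);
cube([44, 44, 412]);
translate([251, 0, 0]) cube([44, 44, 412]);
translate([0, 283, 0]) cube([44, 44, 412]);
translate([251, 283, 0]) cube([44, 44, 412]);
translate([0, -501, 0]) {
  translate([0, 0, 348]) cube([291, 311, 35]);
  cube([32, 32, 348]);
  translate([259, 0, 0]) cube([32, 32, 348]);
  translate([0, 279, 0]) cube([32, 32, 348]);
  translate([259, 279, 0]) cube([32, 32, 348]);
}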